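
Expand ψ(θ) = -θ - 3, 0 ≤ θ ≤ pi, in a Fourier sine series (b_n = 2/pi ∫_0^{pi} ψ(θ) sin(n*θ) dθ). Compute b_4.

1/2

b_4 = 2/pi ∫_0^{pi} (-θ - 3) sin(4*θ) dθ.
Integrating by parts (boundary term plus one more integral), an antiderivative of (-θ - 3) sin(4*θ) is θ*cos(4*θ)/4 - sin(4*θ)/16 + 3*cos(4*θ)/4; evaluating from 0 to pi: ∫_{0}^{pi} (-θ - 3) sin(4*θ) dθ = (3/4 + pi/4) - (3/4) = pi/4.
Hence b_4 = (2/pi)·(pi/4) = 1/2.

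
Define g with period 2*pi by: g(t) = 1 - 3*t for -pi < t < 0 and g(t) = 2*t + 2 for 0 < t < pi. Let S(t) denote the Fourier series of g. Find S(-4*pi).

3/2

t = -4*pi differs from t = 0 by -2 full period(s), and the series is 2*pi-periodic.
At t = 0 the one-sided limits are g(0^-) = 1 and g(0^+) = 2.
By Dirichlet's theorem the series converges to their average, [(1) + (2)]/2 = 3/2.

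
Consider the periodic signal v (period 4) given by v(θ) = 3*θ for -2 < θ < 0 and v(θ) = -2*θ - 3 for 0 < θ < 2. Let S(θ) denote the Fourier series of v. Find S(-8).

-3/2

θ = -8 differs from θ = 0 by -2 full period(s), and the series is 4-periodic.
At θ = 0 the one-sided limits are v(0^-) = 0 and v(0^+) = -3.
By Dirichlet's theorem the series converges to their average, [(0) + (-3)]/2 = -3/2.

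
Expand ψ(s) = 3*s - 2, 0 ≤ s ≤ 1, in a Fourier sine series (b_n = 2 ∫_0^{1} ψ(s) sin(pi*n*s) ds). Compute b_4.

-3/(2*pi)

b_4 = 2 ∫_0^{1} (3*s - 2) sin(4*pi*s) ds.
Integrating by parts (boundary term plus one more integral), an antiderivative of (3*s - 2) sin(4*pi*s) is -3*s*cos(4*pi*s)/(4*pi) + 3*sin(4*pi*s)/(16*pi**2) + cos(4*pi*s)/(2*pi); evaluating from 0 to 1: ∫_{0}^{1} (3*s - 2) sin(4*pi*s) ds = (-1/(4*pi)) - (1/(2*pi)) = -3/(4*pi).
Hence b_4 = 2·(-3/(4*pi)) = -3/(2*pi).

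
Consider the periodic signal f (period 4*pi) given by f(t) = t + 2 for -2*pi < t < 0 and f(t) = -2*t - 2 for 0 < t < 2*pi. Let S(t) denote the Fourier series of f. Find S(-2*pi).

At t = -2*pi the one-sided limits are f(-2*pi^-) = -4*pi - 2 and f(-2*pi^+) = 2 - 2*pi.
By Dirichlet's theorem the series converges to their average, [(-4*pi - 2) + (2 - 2*pi)]/2 = -3*pi.

-3*pi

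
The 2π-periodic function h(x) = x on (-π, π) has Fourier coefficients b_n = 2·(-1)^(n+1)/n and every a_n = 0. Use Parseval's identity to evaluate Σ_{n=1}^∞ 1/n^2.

pi**2/6

Parseval: Σ b_n^2 = (1/π) ∫_{-π}^{π} h(x)^2 dx = 2*pi**2/3.
Σ b_n^2 = Σ 4/n^2, so Σ 1/n^2 = (2*pi**2/3)/4 = pi**2/6.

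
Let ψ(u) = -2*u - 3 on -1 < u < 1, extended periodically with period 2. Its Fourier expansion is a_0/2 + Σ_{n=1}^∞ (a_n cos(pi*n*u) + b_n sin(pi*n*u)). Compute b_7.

-4/(7*pi)

b_7 = ∫_{-1}^{1} ψ(u) sin(7*pi*u) du.
Integrating by parts (boundary term plus one more integral), an antiderivative of (-2*u - 3) sin(7*pi*u) is 2*u*cos(7*pi*u)/(7*pi) - 2*sin(7*pi*u)/(49*pi**2) + 3*cos(7*pi*u)/(7*pi); evaluating from -1 to 1: ∫_{-1}^{1} (-2*u - 3) sin(7*pi*u) du = (-5/(7*pi)) - (-1/(7*pi)) = -4/(7*pi).
Hence b_7 = -4/(7*pi).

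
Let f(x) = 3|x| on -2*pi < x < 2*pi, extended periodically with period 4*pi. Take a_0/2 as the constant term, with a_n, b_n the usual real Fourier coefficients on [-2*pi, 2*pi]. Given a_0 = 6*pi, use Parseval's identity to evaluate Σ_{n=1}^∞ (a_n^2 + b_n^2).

Parseval: a_0^2/2 + Σ_{n≥1} (a_n^2+b_n^2) = (1/(2*pi)) ∫_{-2*pi}^{2*pi} f(x)^2 dx = 24*pi**2.
Subtract a_0^2/2 = 18*pi**2: Σ (a_n^2+b_n^2) = 6*pi**2.

6*pi**2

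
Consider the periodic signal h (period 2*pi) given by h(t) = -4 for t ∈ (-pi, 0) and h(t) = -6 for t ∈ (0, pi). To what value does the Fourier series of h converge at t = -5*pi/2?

t = -5*pi/2 differs from t = -pi/2 by -1 full period(s), and the series is 2*pi-periodic.
h is continuous at t = -pi/2 with value -4, so the series converges to -4 there.

-4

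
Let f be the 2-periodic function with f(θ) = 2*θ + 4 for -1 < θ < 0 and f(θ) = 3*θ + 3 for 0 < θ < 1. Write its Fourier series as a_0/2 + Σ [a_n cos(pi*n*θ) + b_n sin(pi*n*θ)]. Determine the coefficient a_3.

-2/(9*pi**2)

a_3 = ∫_{-1}^{1} f(θ) cos(3*pi*θ) dθ.
Split the integral at the breakpoints.
Integrating by parts (boundary term plus one more integral), an antiderivative of (2*θ + 4) cos(3*pi*θ) is 2*θ*sin(3*pi*θ)/(3*pi) + 4*sin(3*pi*θ)/(3*pi) + 2*cos(3*pi*θ)/(9*pi**2); evaluating from -1 to 0: ∫_{-1}^{0} (2*θ + 4) cos(3*pi*θ) dθ = (2/(9*pi**2)) - (-2/(9*pi**2)) = 4/(9*pi**2).
Integrating by parts (boundary term plus one more integral), an antiderivative of (3*θ + 3) cos(3*pi*θ) is θ*sin(3*pi*θ)/pi + sin(3*pi*θ)/pi + cos(3*pi*θ)/(3*pi**2); evaluating from 0 to 1: ∫_{0}^{1} (3*θ + 3) cos(3*pi*θ) dθ = (-1/(3*pi**2)) - (1/(3*pi**2)) = -2/(3*pi**2).
Summing the pieces gives a_3 = -2/(9*pi**2).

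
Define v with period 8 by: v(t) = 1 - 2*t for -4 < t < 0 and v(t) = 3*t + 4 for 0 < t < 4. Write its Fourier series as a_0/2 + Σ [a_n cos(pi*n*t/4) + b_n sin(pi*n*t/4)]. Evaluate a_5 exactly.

-8/(5*pi**2)

a_5 = 1/4 ∫_{-4}^{4} v(t) cos(5*pi*t/4) dt.
Split the integral at the breakpoints.
Integrating by parts (boundary term plus one more integral), an antiderivative of (1 - 2*t) cos(5*pi*t/4) is -8*t*sin(5*pi*t/4)/(5*pi) + 4*sin(5*pi*t/4)/(5*pi) - 32*cos(5*pi*t/4)/(25*pi**2); evaluating from -4 to 0: ∫_{-4}^{0} (1 - 2*t) cos(5*pi*t/4) dt = (-32/(25*pi**2)) - (32/(25*pi**2)) = -64/(25*pi**2).
Integrating by parts (boundary term plus one more integral), an antiderivative of (3*t + 4) cos(5*pi*t/4) is 12*t*sin(5*pi*t/4)/(5*pi) + 16*sin(5*pi*t/4)/(5*pi) + 48*cos(5*pi*t/4)/(25*pi**2); evaluating from 0 to 4: ∫_{0}^{4} (3*t + 4) cos(5*pi*t/4) dt = (-48/(25*pi**2)) - (48/(25*pi**2)) = -96/(25*pi**2).
Summing the pieces and multiplying by (1/4) gives a_5 = -8/(5*pi**2).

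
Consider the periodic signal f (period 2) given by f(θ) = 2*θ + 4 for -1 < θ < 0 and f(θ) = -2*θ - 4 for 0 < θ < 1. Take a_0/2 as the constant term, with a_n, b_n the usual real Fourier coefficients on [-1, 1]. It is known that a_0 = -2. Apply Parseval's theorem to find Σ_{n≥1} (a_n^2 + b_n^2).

98/3

Parseval: a_0^2/2 + Σ_{n≥1} (a_n^2+b_n^2) = ∫_{-1}^{1} f(θ)^2 dθ = 104/3.
Subtract a_0^2/2 = 2: Σ (a_n^2+b_n^2) = 98/3.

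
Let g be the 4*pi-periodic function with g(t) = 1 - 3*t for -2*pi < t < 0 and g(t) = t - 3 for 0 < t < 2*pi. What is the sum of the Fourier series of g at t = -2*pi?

At t = -2*pi the one-sided limits are g(-2*pi^-) = -3 + 2*pi and g(-2*pi^+) = 1 + 6*pi.
By Dirichlet's theorem the series converges to their average, [(-3 + 2*pi) + (1 + 6*pi)]/2 = -1 + 4*pi.

-1 + 4*pi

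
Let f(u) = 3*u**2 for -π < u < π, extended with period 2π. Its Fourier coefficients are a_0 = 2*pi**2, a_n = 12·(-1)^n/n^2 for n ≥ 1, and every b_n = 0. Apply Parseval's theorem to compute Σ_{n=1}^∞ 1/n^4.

pi**4/90

Parseval: a_0^2/2 + Σ a_n^2 = (1/π) ∫_{-π}^{π} f(u)^2 du = 18*pi**4/5.
Subtract a_0^2/2 = 2*pi**4: Σ a_n^2 = 8*pi**4/5.
Since a_n^2 = 144/n^4, Σ 1/n^4 = pi**4/90.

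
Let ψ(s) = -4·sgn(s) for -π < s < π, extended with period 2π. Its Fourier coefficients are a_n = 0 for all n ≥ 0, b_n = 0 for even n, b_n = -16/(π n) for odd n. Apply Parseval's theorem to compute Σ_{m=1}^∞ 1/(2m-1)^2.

pi**2/8

Parseval: Σ b_n^2 = (1/π) ∫_{-π}^{π} ψ(s)^2 ds = 32.
Only odd n contribute, with b_n^2 = 256/(π^2 n^2), so Σ_{m≥1} 1/(2m-1)^2 = π^2·(32)/256 = pi**2/8.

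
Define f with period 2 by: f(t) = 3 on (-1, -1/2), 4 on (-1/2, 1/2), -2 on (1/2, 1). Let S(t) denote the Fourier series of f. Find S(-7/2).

1

t = -7/2 differs from t = 1/2 by -2 full period(s), and the series is 2-periodic.
At t = 1/2 the one-sided limits are f(1/2^-) = 4 and f(1/2^+) = -2.
By Dirichlet's theorem the series converges to their average, [(4) + (-2)]/2 = 1.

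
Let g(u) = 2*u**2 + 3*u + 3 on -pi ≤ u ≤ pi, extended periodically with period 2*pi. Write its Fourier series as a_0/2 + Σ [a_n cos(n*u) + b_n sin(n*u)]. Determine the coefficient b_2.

b_2 = 1/pi ∫_{-pi}^{pi} g(u) sin(2*u) du.
Integrating by parts twice (tabular method), an antiderivative of (2*u**2 + 3*u + 3) sin(2*u) is -u**2*cos(2*u) + u*sin(2*u) - 3*u*cos(2*u)/2 + 3*sin(2*u)/4 - cos(2*u); evaluating from -pi to pi: ∫_{-pi}^{pi} (2*u**2 + 3*u + 3) sin(2*u) du = (-pi**2 - 3*pi/2 - 1) - (-pi**2 - 1 + 3*pi/2) = -3*pi.
Hence b_2 = (1/pi)·(-3*pi) = -3.

-3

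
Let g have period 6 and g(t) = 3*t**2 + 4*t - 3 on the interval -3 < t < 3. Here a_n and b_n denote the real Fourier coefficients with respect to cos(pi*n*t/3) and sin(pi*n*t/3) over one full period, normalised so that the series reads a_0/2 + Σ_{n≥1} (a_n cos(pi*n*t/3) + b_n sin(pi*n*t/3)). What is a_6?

a_6 = 1/3 ∫_{-3}^{3} g(t) cos(2*pi*t) dt.
Integrating by parts twice (tabular method), an antiderivative of (3*t**2 + 4*t - 3) cos(2*pi*t) is 3*t**2*sin(2*pi*t)/(2*pi) + 2*t*sin(2*pi*t)/pi + 3*t*cos(2*pi*t)/(2*pi**2) - 3*sin(2*pi*t)/(2*pi) - 3*sin(2*pi*t)/(4*pi**3) + cos(2*pi*t)/pi**2; evaluating from -3 to 3: ∫_{-3}^{3} (3*t**2 + 4*t - 3) cos(2*pi*t) dt = (11/(2*pi**2)) - (-7/(2*pi**2)) = 9/pi**2.
Hence a_6 = (1/3)·(9/pi**2) = 3/pi**2.

3/pi**2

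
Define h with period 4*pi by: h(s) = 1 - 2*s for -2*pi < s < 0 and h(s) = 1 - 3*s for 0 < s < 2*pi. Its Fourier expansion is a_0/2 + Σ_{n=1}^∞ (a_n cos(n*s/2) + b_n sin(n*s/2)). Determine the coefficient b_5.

-2

b_5 = (1/(2*pi)) ∫_{-2*pi}^{2*pi} h(s) sin(5*s/2) ds.
Split the integral at the breakpoints.
Integrating by parts (boundary term plus one more integral), an antiderivative of (1 - 2*s) sin(5*s/2) is 4*s*cos(5*s/2)/5 - 8*sin(5*s/2)/25 - 2*cos(5*s/2)/5; evaluating from -2*pi to 0: ∫_{-2*pi}^{0} (1 - 2*s) sin(5*s/2) ds = (-2/5) - (2/5 + 8*pi/5) = -8*pi/5 - 4/5.
Integrating by parts (boundary term plus one more integral), an antiderivative of (1 - 3*s) sin(5*s/2) is 6*s*cos(5*s/2)/5 - 12*sin(5*s/2)/25 - 2*cos(5*s/2)/5; evaluating from 0 to 2*pi: ∫_{0}^{2*pi} (1 - 3*s) sin(5*s/2) ds = (2/5 - 12*pi/5) - (-2/5) = 4/5 - 12*pi/5.
Summing the pieces and multiplying by (1/(2*pi)) gives b_5 = -2.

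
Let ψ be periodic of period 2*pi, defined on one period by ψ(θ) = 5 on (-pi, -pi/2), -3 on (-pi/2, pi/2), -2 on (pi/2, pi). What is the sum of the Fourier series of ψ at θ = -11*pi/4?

5

θ = -11*pi/4 differs from θ = -3*pi/4 by -1 full period(s), and the series is 2*pi-periodic.
ψ is continuous at θ = -3*pi/4 with value 5, so the series converges to 5 there.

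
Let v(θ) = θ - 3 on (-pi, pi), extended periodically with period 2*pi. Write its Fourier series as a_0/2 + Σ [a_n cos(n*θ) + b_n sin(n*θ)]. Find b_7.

b_7 = 1/pi ∫_{-pi}^{pi} v(θ) sin(7*θ) dθ.
Integrating by parts (boundary term plus one more integral), an antiderivative of (θ - 3) sin(7*θ) is -θ*cos(7*θ)/7 + sin(7*θ)/49 + 3*cos(7*θ)/7; evaluating from -pi to pi: ∫_{-pi}^{pi} (θ - 3) sin(7*θ) dθ = (-3/7 + pi/7) - (-pi/7 - 3/7) = 2*pi/7.
Hence b_7 = (1/pi)·(2*pi/7) = 2/7.

2/7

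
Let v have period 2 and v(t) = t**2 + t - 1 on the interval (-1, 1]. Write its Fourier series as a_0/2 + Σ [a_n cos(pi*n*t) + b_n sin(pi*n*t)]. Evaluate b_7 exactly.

b_7 = ∫_{-1}^{1} v(t) sin(7*pi*t) dt.
Integrating by parts twice (tabular method), an antiderivative of (t**2 + t - 1) sin(7*pi*t) is -t**2*cos(7*pi*t)/(7*pi) + 2*t*sin(7*pi*t)/(49*pi**2) - t*cos(7*pi*t)/(7*pi) + sin(7*pi*t)/(49*pi**2) + 2*cos(7*pi*t)/(343*pi**3) + cos(7*pi*t)/(7*pi); evaluating from -1 to 1: ∫_{-1}^{1} (t**2 + t - 1) sin(7*pi*t) dt = ((-2 + 49*pi**2)/(343*pi**3)) - ((-49*pi**2 - 2)/(343*pi**3)) = 2/(7*pi).
Hence b_7 = 2/(7*pi).

2/(7*pi)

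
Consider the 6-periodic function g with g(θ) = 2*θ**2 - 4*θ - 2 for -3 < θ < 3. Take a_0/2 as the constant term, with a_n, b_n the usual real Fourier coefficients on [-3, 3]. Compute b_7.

-24/(7*pi)

b_7 = 1/3 ∫_{-3}^{3} g(θ) sin(7*pi*θ/3) dθ.
Integrating by parts twice (tabular method), an antiderivative of (2*θ**2 - 4*θ - 2) sin(7*pi*θ/3) is -6*θ**2*cos(7*pi*θ/3)/(7*pi) + 36*θ*sin(7*pi*θ/3)/(49*pi**2) + 12*θ*cos(7*pi*θ/3)/(7*pi) - 36*sin(7*pi*θ/3)/(49*pi**2) + 108*cos(7*pi*θ/3)/(343*pi**3) + 6*cos(7*pi*θ/3)/(7*pi); evaluating from -3 to 3: ∫_{-3}^{3} (2*θ**2 - 4*θ - 2) sin(7*pi*θ/3) dθ = (12*(-9 + 49*pi**2)/(343*pi**3)) - (-108/(343*pi**3) + 12/pi) = -72/(7*pi).
Hence b_7 = (1/3)·(-72/(7*pi)) = -24/(7*pi).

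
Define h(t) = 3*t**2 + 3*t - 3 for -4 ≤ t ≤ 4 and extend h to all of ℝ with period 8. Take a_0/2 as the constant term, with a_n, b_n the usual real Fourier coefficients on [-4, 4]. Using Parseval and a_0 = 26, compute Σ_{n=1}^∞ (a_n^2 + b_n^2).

2528/5

Parseval: a_0^2/2 + Σ_{n≥1} (a_n^2+b_n^2) = 1/4 ∫_{-4}^{4} h(t)^2 dt = 4218/5.
Subtract a_0^2/2 = 338: Σ (a_n^2+b_n^2) = 2528/5.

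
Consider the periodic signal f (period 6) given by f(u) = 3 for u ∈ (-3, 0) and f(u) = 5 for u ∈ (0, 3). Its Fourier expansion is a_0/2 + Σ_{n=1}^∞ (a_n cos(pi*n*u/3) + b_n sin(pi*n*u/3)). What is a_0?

a_0 = 1/3 ∫_{-3}^{3} f(u) du = 1/3 · (24) = 8.

8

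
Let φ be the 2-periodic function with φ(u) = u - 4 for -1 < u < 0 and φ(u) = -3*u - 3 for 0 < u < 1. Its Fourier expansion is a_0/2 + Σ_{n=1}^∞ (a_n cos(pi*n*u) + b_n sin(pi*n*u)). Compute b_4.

1/(2*pi)

b_4 = ∫_{-1}^{1} φ(u) sin(4*pi*u) du.
Split the integral at the breakpoints.
Integrating by parts (boundary term plus one more integral), an antiderivative of (u - 4) sin(4*pi*u) is -u*cos(4*pi*u)/(4*pi) + sin(4*pi*u)/(16*pi**2) + cos(4*pi*u)/pi; evaluating from -1 to 0: ∫_{-1}^{0} (u - 4) sin(4*pi*u) du = (1/pi) - (5/(4*pi)) = -1/(4*pi).
Integrating by parts (boundary term plus one more integral), an antiderivative of (-3*u - 3) sin(4*pi*u) is 3*u*cos(4*pi*u)/(4*pi) - 3*sin(4*pi*u)/(16*pi**2) + 3*cos(4*pi*u)/(4*pi); evaluating from 0 to 1: ∫_{0}^{1} (-3*u - 3) sin(4*pi*u) du = (3/(2*pi)) - (3/(4*pi)) = 3/(4*pi).
Summing the pieces gives b_4 = 1/(2*pi).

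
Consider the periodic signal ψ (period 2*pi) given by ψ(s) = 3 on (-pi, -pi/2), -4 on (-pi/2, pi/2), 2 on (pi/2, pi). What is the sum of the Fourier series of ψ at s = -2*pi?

s = -2*pi differs from s = 0 by -1 full period(s), and the series is 2*pi-periodic.
ψ is continuous at s = 0 with value -4, so the series converges to -4 there.

-4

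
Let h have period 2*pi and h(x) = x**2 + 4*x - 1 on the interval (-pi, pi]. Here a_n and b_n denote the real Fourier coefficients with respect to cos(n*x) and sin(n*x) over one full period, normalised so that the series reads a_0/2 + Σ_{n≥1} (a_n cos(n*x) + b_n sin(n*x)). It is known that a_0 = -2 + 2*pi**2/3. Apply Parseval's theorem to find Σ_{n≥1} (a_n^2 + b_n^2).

Parseval: a_0^2/2 + Σ_{n≥1} (a_n^2+b_n^2) = 1/pi ∫_{-pi}^{pi} h(x)^2 dx = 2 + 2*pi**4/5 + 28*pi**2/3.
Subtract a_0^2/2 = 2*(3 - pi**2)**2/9: Σ (a_n^2+b_n^2) = 8*pi**2*(pi**2 + 60)/45.

8*pi**2*(pi**2 + 60)/45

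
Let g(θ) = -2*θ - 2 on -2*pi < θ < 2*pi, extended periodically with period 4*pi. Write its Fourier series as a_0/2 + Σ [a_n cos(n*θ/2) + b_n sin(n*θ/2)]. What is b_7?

-8/7

b_7 = (1/(2*pi)) ∫_{-2*pi}^{2*pi} g(θ) sin(7*θ/2) dθ.
Integrating by parts (boundary term plus one more integral), an antiderivative of (-2*θ - 2) sin(7*θ/2) is 4*θ*cos(7*θ/2)/7 - 8*sin(7*θ/2)/49 + 4*cos(7*θ/2)/7; evaluating from -2*pi to 2*pi: ∫_{-2*pi}^{2*pi} (-2*θ - 2) sin(7*θ/2) dθ = (-8*pi/7 - 4/7) - (-4/7 + 8*pi/7) = -16*pi/7.
Hence b_7 = (1/(2*pi))·(-16*pi/7) = -8/7.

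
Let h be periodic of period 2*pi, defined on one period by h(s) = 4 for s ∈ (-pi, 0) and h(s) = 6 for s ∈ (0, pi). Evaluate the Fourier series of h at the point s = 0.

5

At s = 0 the one-sided limits are h(0^-) = 4 and h(0^+) = 6.
By Dirichlet's theorem the series converges to their average, [(4) + (6)]/2 = 5.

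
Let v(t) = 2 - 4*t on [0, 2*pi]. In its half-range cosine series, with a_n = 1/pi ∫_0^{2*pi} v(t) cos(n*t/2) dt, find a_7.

32/(49*pi)

a_7 = 1/pi ∫_0^{2*pi} (2 - 4*t) cos(7*t/2) dt.
Integrating by parts (boundary term plus one more integral), an antiderivative of (2 - 4*t) cos(7*t/2) is -8*t*sin(7*t/2)/7 + 4*sin(7*t/2)/7 - 16*cos(7*t/2)/49; evaluating from 0 to 2*pi: ∫_{0}^{2*pi} (2 - 4*t) cos(7*t/2) dt = (16/49) - (-16/49) = 32/49.
Hence a_7 = (1/pi)·(32/49) = 32/(49*pi).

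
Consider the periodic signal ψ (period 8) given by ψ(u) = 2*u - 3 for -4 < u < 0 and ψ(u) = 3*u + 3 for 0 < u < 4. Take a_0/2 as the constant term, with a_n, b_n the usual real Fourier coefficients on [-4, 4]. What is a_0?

2

a_0 = 1/4 ∫_{-4}^{4} ψ(u) du = 1/4 · (8) = 2.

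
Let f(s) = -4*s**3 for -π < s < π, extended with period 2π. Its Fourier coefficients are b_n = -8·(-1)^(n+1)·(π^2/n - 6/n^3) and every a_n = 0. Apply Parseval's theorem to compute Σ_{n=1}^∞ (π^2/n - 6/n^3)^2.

Parseval: Σ b_n^2 = (1/π) ∫_{-π}^{π} f(s)^2 ds = 32*pi**6/7.
b_n^2 = 64·(π^2/n - 6/n^3)^2, so the sum equals (32*pi**6/7)/64 = pi**6/14.

pi**6/14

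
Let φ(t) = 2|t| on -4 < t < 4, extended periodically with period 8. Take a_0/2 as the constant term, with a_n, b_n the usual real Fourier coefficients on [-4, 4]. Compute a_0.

a_0 = 1/4 ∫_{-4}^{4} φ(t) dt = 1/4 · (32) = 8.

8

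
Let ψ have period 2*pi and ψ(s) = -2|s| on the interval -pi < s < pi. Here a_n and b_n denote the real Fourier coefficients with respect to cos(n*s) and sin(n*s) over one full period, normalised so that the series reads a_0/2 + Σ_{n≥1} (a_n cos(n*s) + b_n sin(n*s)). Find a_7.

a_7 = 1/pi ∫_{-pi}^{pi} ψ(s) cos(7*s) ds.
ψ is even and cos(7*s) is even, so the integrand is even and a_7 = 2/pi ∫_0^{pi} ψ(s) cos(7*s) ds.
Integrating by parts (boundary term plus one more integral), an antiderivative of (-2*s) cos(7*s) is -2*s*sin(7*s)/7 - 2*cos(7*s)/49; evaluating from 0 to pi: ∫_{0}^{pi} (-2*s) cos(7*s) ds = (2/49) - (-2/49) = 4/49.
Hence a_7 = (2/pi)·(4/49) = 8/(49*pi).

8/(49*pi)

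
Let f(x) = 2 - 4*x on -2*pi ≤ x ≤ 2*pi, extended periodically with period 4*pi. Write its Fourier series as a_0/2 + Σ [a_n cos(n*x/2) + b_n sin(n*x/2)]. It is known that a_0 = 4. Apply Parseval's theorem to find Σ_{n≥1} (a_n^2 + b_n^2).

128*pi**2/3

Parseval: a_0^2/2 + Σ_{n≥1} (a_n^2+b_n^2) = (1/(2*pi)) ∫_{-2*pi}^{2*pi} f(x)^2 dx = 8 + 128*pi**2/3.
Subtract a_0^2/2 = 8: Σ (a_n^2+b_n^2) = 128*pi**2/3.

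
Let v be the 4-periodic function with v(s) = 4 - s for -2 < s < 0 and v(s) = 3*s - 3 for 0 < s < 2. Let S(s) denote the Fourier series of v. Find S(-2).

At s = -2 the one-sided limits are v(-2^-) = 3 and v(-2^+) = 6.
By Dirichlet's theorem the series converges to their average, [(3) + (6)]/2 = 9/2.

9/2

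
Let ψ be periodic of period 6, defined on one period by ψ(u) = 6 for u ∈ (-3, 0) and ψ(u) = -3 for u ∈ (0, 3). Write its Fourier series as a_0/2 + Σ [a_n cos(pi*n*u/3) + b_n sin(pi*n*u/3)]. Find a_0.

a_0 = 1/3 ∫_{-3}^{3} ψ(u) du = 1/3 · (9) = 3.

3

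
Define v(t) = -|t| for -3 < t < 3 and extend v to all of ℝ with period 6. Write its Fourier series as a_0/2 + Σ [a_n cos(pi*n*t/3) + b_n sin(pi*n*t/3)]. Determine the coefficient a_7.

a_7 = 1/3 ∫_{-3}^{3} v(t) cos(7*pi*t/3) dt.
v is even and cos(7*pi*t/3) is even, so the integrand is even and a_7 = 2/3 ∫_0^{3} v(t) cos(7*pi*t/3) dt.
Integrating by parts (boundary term plus one more integral), an antiderivative of (-t) cos(7*pi*t/3) is -3*t*sin(7*pi*t/3)/(7*pi) - 9*cos(7*pi*t/3)/(49*pi**2); evaluating from 0 to 3: ∫_{0}^{3} (-t) cos(7*pi*t/3) dt = (9/(49*pi**2)) - (-9/(49*pi**2)) = 18/(49*pi**2).
Hence a_7 = (2/3)·(18/(49*pi**2)) = 12/(49*pi**2).

12/(49*pi**2)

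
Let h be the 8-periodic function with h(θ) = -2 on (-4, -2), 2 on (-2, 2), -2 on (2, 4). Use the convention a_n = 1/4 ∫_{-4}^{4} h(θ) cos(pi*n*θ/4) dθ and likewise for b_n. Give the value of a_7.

-8/(7*pi)

a_7 = 1/4 ∫_{-4}^{4} h(θ) cos(7*pi*θ/4) dθ.
h is even and cos(7*pi*θ/4) is even, so the integrand is even and a_7 = 1/2 ∫_0^{4} h(θ) cos(7*pi*θ/4) dθ.
Split the integral at the breakpoints.
Directly, an antiderivative of (2) cos(7*pi*θ/4) is 8*sin(7*pi*θ/4)/(7*pi); evaluating from 0 to 2: ∫_{0}^{2} (2) cos(7*pi*θ/4) dθ = (-8/(7*pi)) - (0) = -8/(7*pi).
Directly, an antiderivative of (-2) cos(7*pi*θ/4) is -8*sin(7*pi*θ/4)/(7*pi); evaluating from 2 to 4: ∫_{2}^{4} (-2) cos(7*pi*θ/4) dθ = (0) - (8/(7*pi)) = -8/(7*pi).
Summing the pieces and multiplying by (1/2) gives a_7 = -8/(7*pi).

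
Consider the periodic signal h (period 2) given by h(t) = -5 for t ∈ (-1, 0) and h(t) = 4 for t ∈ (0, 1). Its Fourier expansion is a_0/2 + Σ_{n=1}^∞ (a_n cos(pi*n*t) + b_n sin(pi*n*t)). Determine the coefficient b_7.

b_7 = ∫_{-1}^{1} h(t) sin(7*pi*t) dt.
Split the integral at the breakpoints.
Directly, an antiderivative of (-5) sin(7*pi*t) is 5*cos(7*pi*t)/(7*pi); evaluating from -1 to 0: ∫_{-1}^{0} (-5) sin(7*pi*t) dt = (5/(7*pi)) - (-5/(7*pi)) = 10/(7*pi).
Directly, an antiderivative of (4) sin(7*pi*t) is -4*cos(7*pi*t)/(7*pi); evaluating from 0 to 1: ∫_{0}^{1} (4) sin(7*pi*t) dt = (4/(7*pi)) - (-4/(7*pi)) = 8/(7*pi).
Summing the pieces gives b_7 = 18/(7*pi).

18/(7*pi)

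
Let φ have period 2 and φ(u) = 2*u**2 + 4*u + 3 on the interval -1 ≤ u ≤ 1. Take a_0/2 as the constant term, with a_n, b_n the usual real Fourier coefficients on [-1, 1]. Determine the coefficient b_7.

b_7 = ∫_{-1}^{1} φ(u) sin(7*pi*u) du.
Integrating by parts twice (tabular method), an antiderivative of (2*u**2 + 4*u + 3) sin(7*pi*u) is -2*u**2*cos(7*pi*u)/(7*pi) + 4*u*sin(7*pi*u)/(49*pi**2) - 4*u*cos(7*pi*u)/(7*pi) + 4*sin(7*pi*u)/(49*pi**2) - 3*cos(7*pi*u)/(7*pi) + 4*cos(7*pi*u)/(343*pi**3); evaluating from -1 to 1: ∫_{-1}^{1} (2*u**2 + 4*u + 3) sin(7*pi*u) du = ((-4 + 441*pi**2)/(343*pi**3)) - ((-4 + 49*pi**2)/(343*pi**3)) = 8/(7*pi).
Hence b_7 = 8/(7*pi).

8/(7*pi)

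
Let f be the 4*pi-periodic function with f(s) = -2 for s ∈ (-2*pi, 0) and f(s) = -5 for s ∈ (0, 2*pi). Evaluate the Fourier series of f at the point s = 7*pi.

s = 7*pi differs from s = -pi by 2 full period(s), and the series is 4*pi-periodic.
f is continuous at s = -pi with value -2, so the series converges to -2 there.

-2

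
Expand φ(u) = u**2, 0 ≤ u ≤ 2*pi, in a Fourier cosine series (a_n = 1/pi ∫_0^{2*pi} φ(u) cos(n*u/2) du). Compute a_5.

a_5 = 1/pi ∫_0^{2*pi} (u**2) cos(5*u/2) du.
Integrating by parts twice (tabular method), an antiderivative of (u**2) cos(5*u/2) is 2*u**2*sin(5*u/2)/5 + 8*u*cos(5*u/2)/25 - 16*sin(5*u/2)/125; evaluating from 0 to 2*pi: ∫_{0}^{2*pi} (u**2) cos(5*u/2) du = (-16*pi/25) - (0) = -16*pi/25.
Hence a_5 = (1/pi)·(-16*pi/25) = -16/25.

-16/25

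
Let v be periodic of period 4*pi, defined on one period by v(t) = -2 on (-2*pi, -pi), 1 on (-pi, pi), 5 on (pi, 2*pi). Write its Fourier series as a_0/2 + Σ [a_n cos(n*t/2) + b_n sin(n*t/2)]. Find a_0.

5/2

a_0 = (1/(2*pi)) ∫_{-2*pi}^{2*pi} v(t) dt = (1/(2*pi)) · (5*pi) = 5/2.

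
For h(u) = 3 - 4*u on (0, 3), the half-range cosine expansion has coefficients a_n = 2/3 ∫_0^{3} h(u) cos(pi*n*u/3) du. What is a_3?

16/(3*pi**2)

a_3 = 2/3 ∫_0^{3} (3 - 4*u) cos(pi*u) du.
Integrating by parts (boundary term plus one more integral), an antiderivative of (3 - 4*u) cos(pi*u) is -4*u*sin(pi*u)/pi + 3*sin(pi*u)/pi - 4*cos(pi*u)/pi**2; evaluating from 0 to 3: ∫_{0}^{3} (3 - 4*u) cos(pi*u) du = (4/pi**2) - (-4/pi**2) = 8/pi**2.
Hence a_3 = (2/3)·(8/pi**2) = 16/(3*pi**2).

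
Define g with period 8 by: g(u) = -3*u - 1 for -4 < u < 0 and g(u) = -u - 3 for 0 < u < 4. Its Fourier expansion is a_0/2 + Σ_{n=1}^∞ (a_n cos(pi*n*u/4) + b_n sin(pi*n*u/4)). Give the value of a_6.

a_6 = 1/4 ∫_{-4}^{4} g(u) cos(3*pi*u/2) du.
Split the integral at the breakpoints.
Integrating by parts (boundary term plus one more integral), an antiderivative of (-3*u - 1) cos(3*pi*u/2) is -2*u*sin(3*pi*u/2)/pi - 2*sin(3*pi*u/2)/(3*pi) - 4*cos(3*pi*u/2)/(3*pi**2); evaluating from -4 to 0: ∫_{-4}^{0} (-3*u - 1) cos(3*pi*u/2) du = (-4/(3*pi**2)) - (-4/(3*pi**2)) = 0.
Integrating by parts (boundary term plus one more integral), an antiderivative of (-u - 3) cos(3*pi*u/2) is -2*u*sin(3*pi*u/2)/(3*pi) - 2*sin(3*pi*u/2)/pi - 4*cos(3*pi*u/2)/(9*pi**2); evaluating from 0 to 4: ∫_{0}^{4} (-u - 3) cos(3*pi*u/2) du = (-4/(9*pi**2)) - (-4/(9*pi**2)) = 0.
Summing the pieces and multiplying by (1/4) gives a_6 = 0.

0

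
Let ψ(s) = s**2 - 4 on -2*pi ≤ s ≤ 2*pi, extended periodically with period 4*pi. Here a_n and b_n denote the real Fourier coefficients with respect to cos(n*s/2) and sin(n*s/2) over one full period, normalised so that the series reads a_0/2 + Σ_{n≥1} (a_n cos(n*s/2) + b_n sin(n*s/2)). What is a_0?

-8 + 8*pi**2/3

a_0 = (1/(2*pi)) ∫_{-2*pi}^{2*pi} ψ(s) ds = (1/(2*pi)) · (16*pi*(-3 + pi**2)/3) = -8 + 8*pi**2/3.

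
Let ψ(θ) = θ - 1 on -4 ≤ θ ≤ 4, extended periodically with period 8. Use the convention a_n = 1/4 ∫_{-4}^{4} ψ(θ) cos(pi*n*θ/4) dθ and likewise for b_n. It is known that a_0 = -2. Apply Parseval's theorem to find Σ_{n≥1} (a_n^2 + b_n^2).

32/3

Parseval: a_0^2/2 + Σ_{n≥1} (a_n^2+b_n^2) = 1/4 ∫_{-4}^{4} ψ(θ)^2 dθ = 38/3.
Subtract a_0^2/2 = 2: Σ (a_n^2+b_n^2) = 32/3.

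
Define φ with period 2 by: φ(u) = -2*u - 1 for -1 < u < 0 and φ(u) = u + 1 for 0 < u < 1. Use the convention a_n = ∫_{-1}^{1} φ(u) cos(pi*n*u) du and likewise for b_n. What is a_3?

a_3 = ∫_{-1}^{1} φ(u) cos(3*pi*u) du.
Split the integral at the breakpoints.
Integrating by parts (boundary term plus one more integral), an antiderivative of (-2*u - 1) cos(3*pi*u) is -2*u*sin(3*pi*u)/(3*pi) - sin(3*pi*u)/(3*pi) - 2*cos(3*pi*u)/(9*pi**2); evaluating from -1 to 0: ∫_{-1}^{0} (-2*u - 1) cos(3*pi*u) du = (-2/(9*pi**2)) - (2/(9*pi**2)) = -4/(9*pi**2).
Integrating by parts (boundary term plus one more integral), an antiderivative of (u + 1) cos(3*pi*u) is u*sin(3*pi*u)/(3*pi) + sin(3*pi*u)/(3*pi) + cos(3*pi*u)/(9*pi**2); evaluating from 0 to 1: ∫_{0}^{1} (u + 1) cos(3*pi*u) du = (-1/(9*pi**2)) - (1/(9*pi**2)) = -2/(9*pi**2).
Summing the pieces gives a_3 = -2/(3*pi**2).

-2/(3*pi**2)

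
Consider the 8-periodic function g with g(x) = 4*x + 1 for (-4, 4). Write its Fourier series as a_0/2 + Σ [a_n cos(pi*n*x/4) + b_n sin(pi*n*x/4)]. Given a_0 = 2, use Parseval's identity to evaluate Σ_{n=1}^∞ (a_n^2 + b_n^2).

512/3

Parseval: a_0^2/2 + Σ_{n≥1} (a_n^2+b_n^2) = 1/4 ∫_{-4}^{4} g(x)^2 dx = 518/3.
Subtract a_0^2/2 = 2: Σ (a_n^2+b_n^2) = 512/3.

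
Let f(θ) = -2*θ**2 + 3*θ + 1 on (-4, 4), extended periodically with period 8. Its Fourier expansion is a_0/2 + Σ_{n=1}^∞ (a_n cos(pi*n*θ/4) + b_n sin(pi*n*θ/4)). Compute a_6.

-32/(9*pi**2)

a_6 = 1/4 ∫_{-4}^{4} f(θ) cos(3*pi*θ/2) dθ.
Integrating by parts twice (tabular method), an antiderivative of (-2*θ**2 + 3*θ + 1) cos(3*pi*θ/2) is -4*θ**2*sin(3*pi*θ/2)/(3*pi) + 2*θ*sin(3*pi*θ/2)/pi - 16*θ*cos(3*pi*θ/2)/(9*pi**2) + 32*sin(3*pi*θ/2)/(27*pi**3) + 2*sin(3*pi*θ/2)/(3*pi) + 4*cos(3*pi*θ/2)/(3*pi**2); evaluating from -4 to 4: ∫_{-4}^{4} (-2*θ**2 + 3*θ + 1) cos(3*pi*θ/2) dθ = (-52/(9*pi**2)) - (76/(9*pi**2)) = -128/(9*pi**2).
Hence a_6 = (1/4)·(-128/(9*pi**2)) = -32/(9*pi**2).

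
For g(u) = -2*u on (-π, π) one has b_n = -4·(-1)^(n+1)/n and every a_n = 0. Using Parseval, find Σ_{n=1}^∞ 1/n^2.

pi**2/6

Parseval: Σ b_n^2 = (1/π) ∫_{-π}^{π} g(u)^2 du = 8*pi**2/3.
Σ b_n^2 = Σ 16/n^2, so Σ 1/n^2 = (8*pi**2/3)/16 = pi**2/6.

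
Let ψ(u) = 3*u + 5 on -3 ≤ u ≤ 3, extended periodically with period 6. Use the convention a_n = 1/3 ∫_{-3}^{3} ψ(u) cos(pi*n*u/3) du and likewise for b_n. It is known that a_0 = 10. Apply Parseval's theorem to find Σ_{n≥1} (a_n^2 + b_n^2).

54

Parseval: a_0^2/2 + Σ_{n≥1} (a_n^2+b_n^2) = 1/3 ∫_{-3}^{3} ψ(u)^2 du = 104.
Subtract a_0^2/2 = 50: Σ (a_n^2+b_n^2) = 54.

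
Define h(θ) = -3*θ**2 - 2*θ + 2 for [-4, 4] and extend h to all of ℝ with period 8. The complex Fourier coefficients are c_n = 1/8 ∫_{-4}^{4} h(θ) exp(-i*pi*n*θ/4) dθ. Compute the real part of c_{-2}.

-24/pi**2

Since h is real-valued, Re(c_{-2}) = 1/8 ∫_{-4}^{4} h(θ) cos(-pi*θ/2) dθ = a_{2}/2.
Integrating by parts twice (tabular method), an antiderivative of (-3*θ**2 - 2*θ + 2) cos(-pi*θ/2) is -6*θ**2*sin(pi*θ/2)/pi - 4*θ*sin(pi*θ/2)/pi - 24*θ*cos(pi*θ/2)/pi**2 + 4*sin(pi*θ/2)/pi + 48*sin(pi*θ/2)/pi**3 - 8*cos(pi*θ/2)/pi**2; evaluating from -4 to 4: ∫_{-4}^{4} (-3*θ**2 - 2*θ + 2) cos(-pi*θ/2) dθ = (-104/pi**2) - (88/pi**2) = -192/pi**2.
Hence Re(c_{-2}) = (1/8)·(-192/pi**2) = -24/pi**2.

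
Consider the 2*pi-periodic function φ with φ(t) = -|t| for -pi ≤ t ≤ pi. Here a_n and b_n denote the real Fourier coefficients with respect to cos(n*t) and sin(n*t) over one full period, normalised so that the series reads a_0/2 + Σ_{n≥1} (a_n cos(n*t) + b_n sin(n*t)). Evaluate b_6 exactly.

b_6 = 1/pi ∫_{-pi}^{pi} φ(t) sin(6*t) dt.
φ is even and sin(6*t) is odd, so the integrand is odd over a symmetric interval and the integral vanishes.

0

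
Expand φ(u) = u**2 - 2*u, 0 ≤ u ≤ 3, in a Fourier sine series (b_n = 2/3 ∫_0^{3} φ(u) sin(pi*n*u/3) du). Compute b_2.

-3/pi

b_2 = 2/3 ∫_0^{3} (u**2 - 2*u) sin(2*pi*u/3) du.
Integrating by parts twice (tabular method), an antiderivative of (u**2 - 2*u) sin(2*pi*u/3) is -3*u**2*cos(2*pi*u/3)/(2*pi) + 9*u*sin(2*pi*u/3)/(2*pi**2) + 3*u*cos(2*pi*u/3)/pi - 9*sin(2*pi*u/3)/(2*pi**2) + 27*cos(2*pi*u/3)/(4*pi**3); evaluating from 0 to 3: ∫_{0}^{3} (u**2 - 2*u) sin(2*pi*u/3) du = (9*(3 - 2*pi**2)/(4*pi**3)) - (27/(4*pi**3)) = -9/(2*pi).
Hence b_2 = (2/3)·(-9/(2*pi)) = -3/pi.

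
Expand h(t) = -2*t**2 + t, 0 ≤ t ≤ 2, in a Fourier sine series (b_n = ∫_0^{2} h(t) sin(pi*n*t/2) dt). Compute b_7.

4*(16 - 147*pi**2)/(343*pi**3)

b_7 = ∫_0^{2} (-2*t**2 + t) sin(7*pi*t/2) dt.
Integrating by parts twice (tabular method), an antiderivative of (-2*t**2 + t) sin(7*pi*t/2) is 4*t**2*cos(7*pi*t/2)/(7*pi) - 16*t*sin(7*pi*t/2)/(49*pi**2) - 2*t*cos(7*pi*t/2)/(7*pi) + 4*sin(7*pi*t/2)/(49*pi**2) - 32*cos(7*pi*t/2)/(343*pi**3); evaluating from 0 to 2: ∫_{0}^{2} (-2*t**2 + t) sin(7*pi*t/2) dt = (4*(8 - 147*pi**2)/(343*pi**3)) - (-32/(343*pi**3)) = 4*(16 - 147*pi**2)/(343*pi**3).
Hence b_7 = 4*(16 - 147*pi**2)/(343*pi**3).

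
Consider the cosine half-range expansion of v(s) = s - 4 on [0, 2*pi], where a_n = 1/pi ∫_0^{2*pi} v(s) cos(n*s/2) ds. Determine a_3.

a_3 = 1/pi ∫_0^{2*pi} (s - 4) cos(3*s/2) ds.
Integrating by parts (boundary term plus one more integral), an antiderivative of (s - 4) cos(3*s/2) is 2*s*sin(3*s/2)/3 - 8*sin(3*s/2)/3 + 4*cos(3*s/2)/9; evaluating from 0 to 2*pi: ∫_{0}^{2*pi} (s - 4) cos(3*s/2) ds = (-4/9) - (4/9) = -8/9.
Hence a_3 = (1/pi)·(-8/9) = -8/(9*pi).

-8/(9*pi)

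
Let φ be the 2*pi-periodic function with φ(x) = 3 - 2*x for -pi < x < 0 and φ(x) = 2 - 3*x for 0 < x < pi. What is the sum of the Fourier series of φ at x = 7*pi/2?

x = 7*pi/2 differs from x = -pi/2 by 2 full period(s), and the series is 2*pi-periodic.
φ is continuous at x = -pi/2 with value 3 + pi, so the series converges to 3 + pi there.

3 + pi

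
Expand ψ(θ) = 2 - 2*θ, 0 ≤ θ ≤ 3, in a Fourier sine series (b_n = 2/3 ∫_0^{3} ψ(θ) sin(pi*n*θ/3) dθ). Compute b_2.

b_2 = 2/3 ∫_0^{3} (2 - 2*θ) sin(2*pi*θ/3) dθ.
Integrating by parts (boundary term plus one more integral), an antiderivative of (2 - 2*θ) sin(2*pi*θ/3) is 3*θ*cos(2*pi*θ/3)/pi - 9*sin(2*pi*θ/3)/(2*pi**2) - 3*cos(2*pi*θ/3)/pi; evaluating from 0 to 3: ∫_{0}^{3} (2 - 2*θ) sin(2*pi*θ/3) dθ = (6/pi) - (-3/pi) = 9/pi.
Hence b_2 = (2/3)·(9/pi) = 6/pi.

6/pi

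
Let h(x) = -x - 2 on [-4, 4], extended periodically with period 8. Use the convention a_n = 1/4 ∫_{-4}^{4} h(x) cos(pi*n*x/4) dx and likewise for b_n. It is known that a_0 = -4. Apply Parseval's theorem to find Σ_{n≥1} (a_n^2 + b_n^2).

32/3

Parseval: a_0^2/2 + Σ_{n≥1} (a_n^2+b_n^2) = 1/4 ∫_{-4}^{4} h(x)^2 dx = 56/3.
Subtract a_0^2/2 = 8: Σ (a_n^2+b_n^2) = 32/3.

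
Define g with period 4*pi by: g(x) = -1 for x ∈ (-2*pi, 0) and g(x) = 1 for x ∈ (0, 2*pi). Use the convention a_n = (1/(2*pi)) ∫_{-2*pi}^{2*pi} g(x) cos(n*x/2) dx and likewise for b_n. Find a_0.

a_0 = (1/(2*pi)) ∫_{-2*pi}^{2*pi} g(x) dx = (1/(2*pi)) · (0) = 0.

0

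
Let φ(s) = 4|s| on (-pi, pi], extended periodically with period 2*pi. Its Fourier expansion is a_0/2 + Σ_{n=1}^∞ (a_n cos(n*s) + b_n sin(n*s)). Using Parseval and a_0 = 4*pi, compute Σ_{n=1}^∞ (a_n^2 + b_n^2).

Parseval: a_0^2/2 + Σ_{n≥1} (a_n^2+b_n^2) = 1/pi ∫_{-pi}^{pi} φ(s)^2 ds = 32*pi**2/3.
Subtract a_0^2/2 = 8*pi**2: Σ (a_n^2+b_n^2) = 8*pi**2/3.

8*pi**2/3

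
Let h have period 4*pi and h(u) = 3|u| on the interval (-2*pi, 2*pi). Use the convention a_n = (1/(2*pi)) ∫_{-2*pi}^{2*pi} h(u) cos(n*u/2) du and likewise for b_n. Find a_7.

-24/(49*pi)

a_7 = (1/(2*pi)) ∫_{-2*pi}^{2*pi} h(u) cos(7*u/2) du.
h is even and cos(7*u/2) is even, so the integrand is even and a_7 = 1/pi ∫_0^{2*pi} h(u) cos(7*u/2) du.
Integrating by parts (boundary term plus one more integral), an antiderivative of (3*u) cos(7*u/2) is 6*u*sin(7*u/2)/7 + 12*cos(7*u/2)/49; evaluating from 0 to 2*pi: ∫_{0}^{2*pi} (3*u) cos(7*u/2) du = (-12/49) - (12/49) = -24/49.
Hence a_7 = (1/pi)·(-24/49) = -24/(49*pi).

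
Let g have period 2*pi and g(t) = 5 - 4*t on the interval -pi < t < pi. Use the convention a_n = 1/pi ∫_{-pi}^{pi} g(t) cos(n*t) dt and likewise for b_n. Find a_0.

10

a_0 = 1/pi ∫_{-pi}^{pi} g(t) dt = 1/pi · (10*pi) = 10.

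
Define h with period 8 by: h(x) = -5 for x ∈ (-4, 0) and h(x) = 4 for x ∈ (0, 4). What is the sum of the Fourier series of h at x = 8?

x = 8 differs from x = 0 by 1 full period(s), and the series is 8-periodic.
At x = 0 the one-sided limits are h(0^-) = -5 and h(0^+) = 4.
By Dirichlet's theorem the series converges to their average, [(-5) + (4)]/2 = -1/2.

-1/2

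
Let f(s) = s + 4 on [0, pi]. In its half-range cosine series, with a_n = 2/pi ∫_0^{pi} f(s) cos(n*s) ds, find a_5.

a_5 = 2/pi ∫_0^{pi} (s + 4) cos(5*s) ds.
Integrating by parts (boundary term plus one more integral), an antiderivative of (s + 4) cos(5*s) is s*sin(5*s)/5 + 4*sin(5*s)/5 + cos(5*s)/25; evaluating from 0 to pi: ∫_{0}^{pi} (s + 4) cos(5*s) ds = (-1/25) - (1/25) = -2/25.
Hence a_5 = (2/pi)·(-2/25) = -4/(25*pi).

-4/(25*pi)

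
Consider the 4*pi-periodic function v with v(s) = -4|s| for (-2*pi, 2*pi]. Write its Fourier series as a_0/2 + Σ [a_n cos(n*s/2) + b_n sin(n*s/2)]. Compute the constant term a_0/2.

a_0 = (1/(2*pi)) ∫_{-2*pi}^{2*pi} v(s) ds = (1/(2*pi)) · (-16*pi**2) = -8*pi.
So the constant term a_0/2 = -4*pi.

-4*pi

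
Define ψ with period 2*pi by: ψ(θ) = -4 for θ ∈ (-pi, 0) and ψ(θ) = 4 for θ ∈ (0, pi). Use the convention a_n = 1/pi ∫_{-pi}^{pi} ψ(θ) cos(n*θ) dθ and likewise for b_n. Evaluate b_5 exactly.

b_5 = 1/pi ∫_{-pi}^{pi} ψ(θ) sin(5*θ) dθ.
ψ is odd and sin(5*θ) is odd, so the integrand is even and b_5 = 2/pi ∫_0^{pi} ψ(θ) sin(5*θ) dθ.
Directly, an antiderivative of (4) sin(5*θ) is -4*cos(5*θ)/5; evaluating from 0 to pi: ∫_{0}^{pi} (4) sin(5*θ) dθ = (4/5) - (-4/5) = 8/5.
Hence b_5 = (2/pi)·(8/5) = 16/(5*pi).

16/(5*pi)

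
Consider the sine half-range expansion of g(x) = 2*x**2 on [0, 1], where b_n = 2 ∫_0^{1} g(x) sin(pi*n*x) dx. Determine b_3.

b_3 = 2 ∫_0^{1} (2*x**2) sin(3*pi*x) dx.
Integrating by parts twice (tabular method), an antiderivative of (2*x**2) sin(3*pi*x) is -2*x**2*cos(3*pi*x)/(3*pi) + 4*x*sin(3*pi*x)/(9*pi**2) + 4*cos(3*pi*x)/(27*pi**3); evaluating from 0 to 1: ∫_{0}^{1} (2*x**2) sin(3*pi*x) dx = (2*(-2 + 9*pi**2)/(27*pi**3)) - (4/(27*pi**3)) = 2*(-4 + 9*pi**2)/(27*pi**3).
Hence b_3 = 2·(2*(-4 + 9*pi**2)/(27*pi**3)) = 4*(-4 + 9*pi**2)/(27*pi**3).

4*(-4 + 9*pi**2)/(27*pi**3)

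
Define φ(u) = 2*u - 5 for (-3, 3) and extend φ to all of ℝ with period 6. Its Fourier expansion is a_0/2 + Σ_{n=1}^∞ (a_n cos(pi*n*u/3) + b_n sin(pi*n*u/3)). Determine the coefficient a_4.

a_4 = 1/3 ∫_{-3}^{3} φ(u) cos(4*pi*u/3) du.
Integrating by parts (boundary term plus one more integral), an antiderivative of (2*u - 5) cos(4*pi*u/3) is 3*u*sin(4*pi*u/3)/(2*pi) - 15*sin(4*pi*u/3)/(4*pi) + 9*cos(4*pi*u/3)/(8*pi**2); evaluating from -3 to 3: ∫_{-3}^{3} (2*u - 5) cos(4*pi*u/3) du = (9/(8*pi**2)) - (9/(8*pi**2)) = 0.
Hence a_4 = (1/3)·(0) = 0.

0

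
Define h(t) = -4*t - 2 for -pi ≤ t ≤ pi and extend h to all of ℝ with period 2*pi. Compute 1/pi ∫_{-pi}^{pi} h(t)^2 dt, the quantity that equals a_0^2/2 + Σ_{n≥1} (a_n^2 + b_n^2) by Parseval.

1/pi ∫_{-pi}^{pi} h(t)^2 dt = 1/pi · (8*pi + 32*pi**3/3) = 8 + 32*pi**2/3.

8 + 32*pi**2/3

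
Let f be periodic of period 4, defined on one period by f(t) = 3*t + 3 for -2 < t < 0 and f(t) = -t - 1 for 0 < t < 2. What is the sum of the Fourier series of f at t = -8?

1

t = -8 differs from t = 0 by -2 full period(s), and the series is 4-periodic.
At t = 0 the one-sided limits are f(0^-) = 3 and f(0^+) = -1.
By Dirichlet's theorem the series converges to their average, [(3) + (-1)]/2 = 1.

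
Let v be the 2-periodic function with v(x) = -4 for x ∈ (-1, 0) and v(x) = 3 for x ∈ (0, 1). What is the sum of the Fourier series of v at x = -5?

x = -5 differs from x = -1 by -2 full period(s), and the series is 2-periodic.
At x = -1 the one-sided limits are v(-1^-) = 3 and v(-1^+) = -4.
By Dirichlet's theorem the series converges to their average, [(3) + (-4)]/2 = -1/2.

-1/2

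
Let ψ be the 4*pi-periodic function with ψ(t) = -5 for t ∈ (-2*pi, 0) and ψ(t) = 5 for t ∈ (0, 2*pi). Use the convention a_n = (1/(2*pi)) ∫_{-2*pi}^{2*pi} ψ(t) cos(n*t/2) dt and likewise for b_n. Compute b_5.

b_5 = (1/(2*pi)) ∫_{-2*pi}^{2*pi} ψ(t) sin(5*t/2) dt.
ψ is odd and sin(5*t/2) is odd, so the integrand is even and b_5 = 1/pi ∫_0^{2*pi} ψ(t) sin(5*t/2) dt.
Directly, an antiderivative of (5) sin(5*t/2) is -2*cos(5*t/2); evaluating from 0 to 2*pi: ∫_{0}^{2*pi} (5) sin(5*t/2) dt = (2) - (-2) = 4.
Hence b_5 = (1/pi)·(4) = 4/pi.

4/pi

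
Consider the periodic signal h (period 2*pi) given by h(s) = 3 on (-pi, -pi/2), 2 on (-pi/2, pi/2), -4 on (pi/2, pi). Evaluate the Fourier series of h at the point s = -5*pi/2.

5/2

s = -5*pi/2 differs from s = -pi/2 by -1 full period(s), and the series is 2*pi-periodic.
At s = -pi/2 the one-sided limits are h(-pi/2^-) = 3 and h(-pi/2^+) = 2.
By Dirichlet's theorem the series converges to their average, [(3) + (2)]/2 = 5/2.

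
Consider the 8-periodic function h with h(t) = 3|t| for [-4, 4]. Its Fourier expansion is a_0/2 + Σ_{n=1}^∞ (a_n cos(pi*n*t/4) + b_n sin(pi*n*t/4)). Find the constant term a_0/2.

a_0 = 1/4 ∫_{-4}^{4} h(t) dt = 1/4 · (48) = 12.
So the constant term a_0/2 = 6.

6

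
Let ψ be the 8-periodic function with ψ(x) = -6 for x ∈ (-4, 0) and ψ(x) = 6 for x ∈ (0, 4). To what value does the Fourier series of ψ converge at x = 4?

0

At x = 4 the one-sided limits are ψ(4^-) = 6 and ψ(4^+) = -6.
By Dirichlet's theorem the series converges to their average, [(6) + (-6)]/2 = 0.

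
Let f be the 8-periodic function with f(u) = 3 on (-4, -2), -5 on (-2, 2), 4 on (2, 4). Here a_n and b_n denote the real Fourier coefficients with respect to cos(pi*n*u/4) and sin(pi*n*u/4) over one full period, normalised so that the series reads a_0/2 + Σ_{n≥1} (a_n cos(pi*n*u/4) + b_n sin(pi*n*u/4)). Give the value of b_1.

1/pi

b_1 = 1/4 ∫_{-4}^{4} f(u) sin(pi*u/4) du.
Split the integral at the breakpoints.
Directly, an antiderivative of (3) sin(pi*u/4) is -12*cos(pi*u/4)/pi; evaluating from -4 to -2: ∫_{-4}^{-2} (3) sin(pi*u/4) du = (0) - (12/pi) = -12/pi.
Directly, an antiderivative of (-5) sin(pi*u/4) is 20*cos(pi*u/4)/pi; evaluating from -2 to 2: ∫_{-2}^{2} (-5) sin(pi*u/4) du = (0) - (0) = 0.
Directly, an antiderivative of (4) sin(pi*u/4) is -16*cos(pi*u/4)/pi; evaluating from 2 to 4: ∫_{2}^{4} (4) sin(pi*u/4) du = (16/pi) - (0) = 16/pi.
Summing the pieces and multiplying by (1/4) gives b_1 = 1/pi.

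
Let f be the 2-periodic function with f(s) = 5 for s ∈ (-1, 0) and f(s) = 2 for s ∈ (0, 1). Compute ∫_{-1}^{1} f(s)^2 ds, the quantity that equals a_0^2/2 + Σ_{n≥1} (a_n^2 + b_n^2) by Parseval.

29

∫_{-1}^{1} f(s)^2 ds = 29.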